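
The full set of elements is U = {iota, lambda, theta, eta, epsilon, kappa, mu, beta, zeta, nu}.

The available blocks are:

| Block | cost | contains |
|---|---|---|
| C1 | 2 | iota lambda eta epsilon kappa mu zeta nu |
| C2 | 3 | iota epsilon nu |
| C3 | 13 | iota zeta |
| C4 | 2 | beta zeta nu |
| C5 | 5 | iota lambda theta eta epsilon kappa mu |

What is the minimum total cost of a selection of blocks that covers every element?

C4, C5 together cover every element (C4 ∪ C5 = {iota, lambda, theta, eta, epsilon, kappa, mu, beta, zeta, nu}); total cost 2 + 5 = 7.
The greedy pick C1, C4, C5 costs 9; no covering selection beats 7.

7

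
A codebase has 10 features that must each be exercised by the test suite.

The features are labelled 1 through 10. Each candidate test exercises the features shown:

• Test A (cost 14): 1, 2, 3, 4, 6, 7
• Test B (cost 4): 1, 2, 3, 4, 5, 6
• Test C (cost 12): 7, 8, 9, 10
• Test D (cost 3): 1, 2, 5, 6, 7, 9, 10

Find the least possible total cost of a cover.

B, C together cover every feature (B ∪ C = {1, 2, 3, 4, 5, 6, 7, 8, 9, 10}); total cost 4 + 12 = 16.
The greedy pick D, B, C costs 19; no covering selection beats 16.

16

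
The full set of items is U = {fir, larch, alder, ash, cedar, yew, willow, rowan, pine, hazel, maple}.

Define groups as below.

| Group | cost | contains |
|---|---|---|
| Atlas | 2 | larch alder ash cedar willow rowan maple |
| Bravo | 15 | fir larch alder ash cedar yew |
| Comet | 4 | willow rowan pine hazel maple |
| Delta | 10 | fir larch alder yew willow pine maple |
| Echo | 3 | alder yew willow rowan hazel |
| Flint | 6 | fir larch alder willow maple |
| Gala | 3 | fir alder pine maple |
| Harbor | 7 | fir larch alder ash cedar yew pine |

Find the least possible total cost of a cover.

8

Atlas, Echo, Gala together cover every item (Atlas ∪ Echo ∪ Gala = {fir, larch, alder, ash, cedar, yew, willow, rowan, pine, hazel, maple}); total cost 2 + 3 + 3 = 8.
No covering selection has total cost below 8.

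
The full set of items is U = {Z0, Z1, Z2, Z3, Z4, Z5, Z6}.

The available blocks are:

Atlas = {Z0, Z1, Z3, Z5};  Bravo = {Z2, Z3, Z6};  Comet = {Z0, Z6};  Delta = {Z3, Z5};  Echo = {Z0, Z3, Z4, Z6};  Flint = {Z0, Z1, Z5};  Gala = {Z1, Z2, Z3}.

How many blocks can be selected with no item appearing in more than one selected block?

Comet, Gala are pairwise disjoint (Comet={Z0,Z6}; Gala={Z1,Z2,Z3}).
Every remaining block overlaps one of these, and no 3 of the listed blocks are pairwise disjoint, so 2 is the maximum.

2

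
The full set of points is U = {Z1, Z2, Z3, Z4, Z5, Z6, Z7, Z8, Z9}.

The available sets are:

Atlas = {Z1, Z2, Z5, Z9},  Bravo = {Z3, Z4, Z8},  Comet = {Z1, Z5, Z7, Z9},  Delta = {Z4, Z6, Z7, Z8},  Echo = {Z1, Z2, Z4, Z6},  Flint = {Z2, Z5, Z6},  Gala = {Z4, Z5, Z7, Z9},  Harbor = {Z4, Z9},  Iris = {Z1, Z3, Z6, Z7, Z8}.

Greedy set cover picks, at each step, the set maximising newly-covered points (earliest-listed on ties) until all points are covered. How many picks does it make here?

Greedy: pick Iris (covers 5 new) → pick Atlas (covers 3 new) → pick Bravo (covers 1 new). Total picks: 3.

3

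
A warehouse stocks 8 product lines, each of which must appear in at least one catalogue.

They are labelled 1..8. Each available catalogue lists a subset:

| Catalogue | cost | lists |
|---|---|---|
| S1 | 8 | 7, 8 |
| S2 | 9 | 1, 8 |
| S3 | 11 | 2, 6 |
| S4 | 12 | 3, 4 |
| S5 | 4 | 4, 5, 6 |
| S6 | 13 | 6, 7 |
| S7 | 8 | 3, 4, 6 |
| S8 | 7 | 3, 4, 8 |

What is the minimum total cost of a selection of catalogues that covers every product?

S1, S2, S3, S5, S8 together cover every product (S1 ∪ S2 ∪ S3 ∪ S5 ∪ S8 = {1, 2, 3, 4, 5, 6, 7, 8}); total cost 8 + 9 + 11 + 4 + 7 = 39.
No covering selection has total cost below 39.

39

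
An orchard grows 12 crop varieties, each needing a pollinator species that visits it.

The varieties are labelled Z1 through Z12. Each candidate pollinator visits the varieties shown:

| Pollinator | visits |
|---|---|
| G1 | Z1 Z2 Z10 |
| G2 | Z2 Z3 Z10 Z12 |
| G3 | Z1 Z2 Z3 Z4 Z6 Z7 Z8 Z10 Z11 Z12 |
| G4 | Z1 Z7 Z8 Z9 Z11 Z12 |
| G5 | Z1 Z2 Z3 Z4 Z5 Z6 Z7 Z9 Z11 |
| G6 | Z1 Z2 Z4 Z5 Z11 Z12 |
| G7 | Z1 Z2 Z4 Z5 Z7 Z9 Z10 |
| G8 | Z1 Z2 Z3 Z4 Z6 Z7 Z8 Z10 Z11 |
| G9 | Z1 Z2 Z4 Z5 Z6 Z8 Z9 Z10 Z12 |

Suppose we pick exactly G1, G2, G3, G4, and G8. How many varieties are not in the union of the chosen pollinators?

Union of G1, G2, G3, G4, G8 = {Z1, Z2, Z3, Z4, Z6, Z7, Z8, Z9, Z10, Z11, Z12}.
Not covered: Z5 — 1 variety.

1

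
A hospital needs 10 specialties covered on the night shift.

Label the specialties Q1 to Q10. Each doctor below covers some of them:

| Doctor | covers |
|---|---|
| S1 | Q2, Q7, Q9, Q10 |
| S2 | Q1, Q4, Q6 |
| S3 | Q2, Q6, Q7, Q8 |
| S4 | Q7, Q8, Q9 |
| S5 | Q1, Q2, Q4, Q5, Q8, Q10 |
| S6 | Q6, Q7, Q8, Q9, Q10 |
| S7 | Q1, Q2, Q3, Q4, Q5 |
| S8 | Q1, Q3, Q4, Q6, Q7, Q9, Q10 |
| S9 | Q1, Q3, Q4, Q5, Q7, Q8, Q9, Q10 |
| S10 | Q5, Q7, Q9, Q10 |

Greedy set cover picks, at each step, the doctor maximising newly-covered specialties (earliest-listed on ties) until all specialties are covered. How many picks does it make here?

Greedy: pick S9 (covers 8 new) → pick S3 (covers 2 new). Total picks: 2.

2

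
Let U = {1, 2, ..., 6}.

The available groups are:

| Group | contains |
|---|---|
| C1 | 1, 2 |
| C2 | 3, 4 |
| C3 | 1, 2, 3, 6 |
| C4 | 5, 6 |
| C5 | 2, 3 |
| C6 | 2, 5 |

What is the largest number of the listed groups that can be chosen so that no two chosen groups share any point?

C1, C2, C4 are pairwise disjoint (C1={1,2}; C2={3,4}; C4={5,6}).
Every remaining group overlaps one of these, and no 4 of the listed groups are pairwise disjoint, so 3 is the maximum.

3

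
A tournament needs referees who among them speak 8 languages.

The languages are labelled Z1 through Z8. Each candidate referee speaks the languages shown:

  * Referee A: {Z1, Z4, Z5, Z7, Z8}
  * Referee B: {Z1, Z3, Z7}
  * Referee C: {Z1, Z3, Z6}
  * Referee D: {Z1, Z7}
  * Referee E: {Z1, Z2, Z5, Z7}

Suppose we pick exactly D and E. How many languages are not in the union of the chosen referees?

Union of D, E = {Z1, Z2, Z5, Z7}.
Not covered: Z3, Z4, Z6, Z8 — 4 languages.

4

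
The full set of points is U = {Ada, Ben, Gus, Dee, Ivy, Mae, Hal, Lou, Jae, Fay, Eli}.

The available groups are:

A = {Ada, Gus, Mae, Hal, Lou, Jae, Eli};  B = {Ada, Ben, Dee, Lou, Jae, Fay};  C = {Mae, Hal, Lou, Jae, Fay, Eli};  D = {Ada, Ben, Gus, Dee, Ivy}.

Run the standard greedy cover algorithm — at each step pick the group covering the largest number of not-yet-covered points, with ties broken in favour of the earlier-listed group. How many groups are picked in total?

3

Greedy: pick A (covers 7 new) → pick B (covers 3 new) → pick D (covers 1 new). Total picks: 3.
(The true minimum cover uses only 2 groups, so greedy is not optimal here.)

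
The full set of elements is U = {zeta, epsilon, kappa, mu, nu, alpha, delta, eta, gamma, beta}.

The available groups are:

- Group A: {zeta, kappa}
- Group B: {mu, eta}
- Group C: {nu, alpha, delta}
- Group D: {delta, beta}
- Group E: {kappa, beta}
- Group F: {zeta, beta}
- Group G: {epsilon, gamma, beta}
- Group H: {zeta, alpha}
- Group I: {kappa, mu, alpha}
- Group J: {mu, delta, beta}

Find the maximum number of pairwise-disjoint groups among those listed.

4

A, B, C, G are pairwise disjoint (A={zeta,kappa}; B={mu,eta}; C={nu,alpha,delta}; G={epsilon,gamma,beta}).
Every remaining group overlaps one of these, and no 5 of the listed groups are pairwise disjoint, so 4 is the maximum.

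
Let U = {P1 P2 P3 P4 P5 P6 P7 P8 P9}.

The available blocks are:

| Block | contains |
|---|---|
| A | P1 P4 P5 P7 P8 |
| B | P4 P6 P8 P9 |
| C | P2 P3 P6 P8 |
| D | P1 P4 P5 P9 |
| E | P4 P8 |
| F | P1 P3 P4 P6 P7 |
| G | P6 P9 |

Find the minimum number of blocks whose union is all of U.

A and C and G together: A ∪ C ∪ G = {P1, P2, P3, P4, P5, P6, P7, P8, P9} — every item is covered.
Only C contains P2, so C is forced; the remaining 5 items need at least 2 more blocks (each remaining block adds at most 4) — so at least 3 blocks are needed, and 3 is optimal.

3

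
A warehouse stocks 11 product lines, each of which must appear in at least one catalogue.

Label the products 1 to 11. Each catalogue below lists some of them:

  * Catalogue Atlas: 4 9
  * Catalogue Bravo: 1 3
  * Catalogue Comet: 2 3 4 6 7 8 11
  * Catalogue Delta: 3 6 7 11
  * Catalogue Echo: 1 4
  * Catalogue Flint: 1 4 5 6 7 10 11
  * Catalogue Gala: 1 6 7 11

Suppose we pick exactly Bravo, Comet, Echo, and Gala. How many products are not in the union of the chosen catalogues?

3

Union of Bravo, Comet, Echo, Gala = {1, 2, 3, 4, 6, 7, 8, 11}.
Not covered: 5, 9, 10 — 3 products.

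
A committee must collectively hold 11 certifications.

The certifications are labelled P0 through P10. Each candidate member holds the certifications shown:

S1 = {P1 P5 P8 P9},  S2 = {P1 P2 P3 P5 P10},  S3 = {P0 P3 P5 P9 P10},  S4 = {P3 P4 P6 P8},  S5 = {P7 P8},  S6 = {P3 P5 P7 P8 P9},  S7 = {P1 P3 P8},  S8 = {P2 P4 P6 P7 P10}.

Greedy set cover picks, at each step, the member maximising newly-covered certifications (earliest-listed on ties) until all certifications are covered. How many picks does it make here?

Greedy: pick S2 (covers 5 new) → pick S4 (covers 3 new) → pick S3 (covers 2 new) → pick S5 (covers 1 new). Total picks: 4.
(The true minimum cover uses only 3 members, so greedy is not optimal here.)

4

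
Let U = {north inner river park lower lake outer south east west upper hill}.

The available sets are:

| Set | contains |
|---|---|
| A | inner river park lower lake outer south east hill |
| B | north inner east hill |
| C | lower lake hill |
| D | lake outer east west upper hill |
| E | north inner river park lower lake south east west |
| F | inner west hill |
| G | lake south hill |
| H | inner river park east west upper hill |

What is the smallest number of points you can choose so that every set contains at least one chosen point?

2

The 2 points {park, hill} hit every set.
No single point lies in every set, so at least 2 are needed and 2 is optimal.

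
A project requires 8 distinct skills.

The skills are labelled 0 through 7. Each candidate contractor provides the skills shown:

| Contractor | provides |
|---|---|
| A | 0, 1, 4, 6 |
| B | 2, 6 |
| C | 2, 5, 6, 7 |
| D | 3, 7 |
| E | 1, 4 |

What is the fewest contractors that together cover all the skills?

A and C and D together: A ∪ C ∪ D = {0, 1, 2, 3, 4, 5, 6, 7} — every skill is covered.
Only A contains 0, so A is forced; the remaining 4 skills need at least 2 more contractors (each remaining contractor adds at most 3) — so at least 3 contractors are needed, and 3 is optimal.

3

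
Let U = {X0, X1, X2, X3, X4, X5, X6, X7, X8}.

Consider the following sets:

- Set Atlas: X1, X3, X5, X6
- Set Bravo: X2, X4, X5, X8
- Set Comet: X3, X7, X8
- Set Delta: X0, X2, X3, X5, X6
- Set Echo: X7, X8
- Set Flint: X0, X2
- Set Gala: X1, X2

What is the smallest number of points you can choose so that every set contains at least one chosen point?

Take H = {X2, X5, X7}. Each listed set contains at least one of these, so H is a hitting set of size 3.
The sets Atlas, Echo, Flint are pairwise disjoint, so any hitting set needs a separate point for each — at least 3. Hence 3 is optimal.

3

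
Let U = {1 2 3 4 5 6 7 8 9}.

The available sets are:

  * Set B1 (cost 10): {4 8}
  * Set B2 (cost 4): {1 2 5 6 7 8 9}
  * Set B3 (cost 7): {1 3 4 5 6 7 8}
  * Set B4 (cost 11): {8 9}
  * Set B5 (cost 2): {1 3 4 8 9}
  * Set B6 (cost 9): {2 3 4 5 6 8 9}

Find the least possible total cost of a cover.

6

B2, B5 together cover every point (B2 ∪ B5 = {1, 2, 3, 4, 5, 6, 7, 8, 9}); total cost 4 + 2 = 6.
No covering selection has total cost below 6.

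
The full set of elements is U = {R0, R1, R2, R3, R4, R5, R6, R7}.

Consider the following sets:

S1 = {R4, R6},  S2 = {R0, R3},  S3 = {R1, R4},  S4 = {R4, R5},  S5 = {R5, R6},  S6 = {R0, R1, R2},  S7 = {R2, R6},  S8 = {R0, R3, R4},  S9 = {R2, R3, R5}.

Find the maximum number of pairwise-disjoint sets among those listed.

3

S2, S4, S7 are pairwise disjoint (S2={R0,R3}; S4={R4,R5}; S7={R2,R6}).
Every remaining set overlaps one of these, and no 4 of the listed sets are pairwise disjoint, so 3 is the maximum.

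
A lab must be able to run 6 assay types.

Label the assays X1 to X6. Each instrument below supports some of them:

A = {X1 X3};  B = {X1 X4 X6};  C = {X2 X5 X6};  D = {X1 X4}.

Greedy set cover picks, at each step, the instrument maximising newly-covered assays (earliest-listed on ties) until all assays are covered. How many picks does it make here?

Greedy: pick B (covers 3 new) → pick C (covers 2 new) → pick A (covers 1 new). Total picks: 3.

3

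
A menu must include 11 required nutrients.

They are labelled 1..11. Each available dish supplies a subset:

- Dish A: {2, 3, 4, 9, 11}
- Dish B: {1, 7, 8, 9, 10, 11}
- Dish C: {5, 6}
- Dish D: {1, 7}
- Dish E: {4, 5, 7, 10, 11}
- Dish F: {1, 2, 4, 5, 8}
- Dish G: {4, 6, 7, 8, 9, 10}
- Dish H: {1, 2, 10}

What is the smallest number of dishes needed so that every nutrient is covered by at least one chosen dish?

3

A and F and G together: A ∪ F ∪ G = {1, 2, 3, 4, 5, 6, 7, 8, 9, 10, 11} — every nutrient is covered.
Only A contains 3, so A is forced; the remaining 6 nutrients need at least 2 more dishes (each remaining dish adds at most 4) — so at least 3 dishes are needed, and 3 is optimal.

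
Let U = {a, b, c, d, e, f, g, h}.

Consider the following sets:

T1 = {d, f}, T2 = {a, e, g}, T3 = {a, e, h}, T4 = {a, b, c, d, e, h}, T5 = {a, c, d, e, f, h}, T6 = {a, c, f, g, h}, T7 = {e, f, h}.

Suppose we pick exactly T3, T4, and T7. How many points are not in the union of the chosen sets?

1

Union of T3, T4, T7 = {a, b, c, d, e, f, h}.
Not covered: g — 1 point.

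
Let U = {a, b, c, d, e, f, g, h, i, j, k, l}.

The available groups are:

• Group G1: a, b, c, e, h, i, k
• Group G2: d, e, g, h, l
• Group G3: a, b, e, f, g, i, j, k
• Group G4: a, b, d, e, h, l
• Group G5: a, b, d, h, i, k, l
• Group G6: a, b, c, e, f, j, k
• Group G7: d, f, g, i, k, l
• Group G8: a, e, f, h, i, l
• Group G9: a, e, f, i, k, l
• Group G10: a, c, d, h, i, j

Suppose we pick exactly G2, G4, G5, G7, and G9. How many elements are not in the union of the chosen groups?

2

Union of G2, G4, G5, G7, G9 = {a, b, d, e, f, g, h, i, k, l}.
Not covered: c, j — 2 elements.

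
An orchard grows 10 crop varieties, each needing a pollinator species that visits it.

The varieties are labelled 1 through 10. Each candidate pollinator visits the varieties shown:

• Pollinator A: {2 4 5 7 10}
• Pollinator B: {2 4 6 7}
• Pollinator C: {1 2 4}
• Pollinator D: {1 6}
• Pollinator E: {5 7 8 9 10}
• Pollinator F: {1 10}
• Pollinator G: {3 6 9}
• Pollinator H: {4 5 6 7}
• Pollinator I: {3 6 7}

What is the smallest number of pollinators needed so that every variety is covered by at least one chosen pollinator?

Take {C, E, G}. Their union is {1, 2, 3, 4, 5, 6, 7, 8, 9, 10}, which is all 10 varieties.
Only E contains 8, so E is forced; the remaining 5 varieties need at least 2 more pollinators (each remaining pollinator adds at most 3) — so at least 3 pollinators are needed, and 3 is optimal.

3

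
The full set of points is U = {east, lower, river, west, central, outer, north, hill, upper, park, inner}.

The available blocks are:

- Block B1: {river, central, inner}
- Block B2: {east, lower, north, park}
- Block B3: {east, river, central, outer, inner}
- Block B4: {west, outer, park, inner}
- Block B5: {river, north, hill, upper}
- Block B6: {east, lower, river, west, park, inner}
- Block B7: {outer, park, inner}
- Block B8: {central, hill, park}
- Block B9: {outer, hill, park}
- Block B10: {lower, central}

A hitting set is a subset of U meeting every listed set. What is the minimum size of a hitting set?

The 3 points {central, upper, park} hit every block.
The blocks B5, B7, B10 are pairwise disjoint, so any hitting set needs a separate point for each — at least 3. Hence 3 is optimal.

3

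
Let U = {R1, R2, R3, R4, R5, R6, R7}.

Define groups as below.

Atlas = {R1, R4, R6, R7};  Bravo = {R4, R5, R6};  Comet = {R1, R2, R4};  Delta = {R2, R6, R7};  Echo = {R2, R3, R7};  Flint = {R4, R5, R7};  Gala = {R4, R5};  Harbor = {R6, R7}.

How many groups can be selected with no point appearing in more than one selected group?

2

Delta, Gala are pairwise disjoint (Delta={R2,R6,R7}; Gala={R4,R5}).
Every remaining group overlaps one of these, and no 3 of the listed groups are pairwise disjoint, so 2 is the maximum.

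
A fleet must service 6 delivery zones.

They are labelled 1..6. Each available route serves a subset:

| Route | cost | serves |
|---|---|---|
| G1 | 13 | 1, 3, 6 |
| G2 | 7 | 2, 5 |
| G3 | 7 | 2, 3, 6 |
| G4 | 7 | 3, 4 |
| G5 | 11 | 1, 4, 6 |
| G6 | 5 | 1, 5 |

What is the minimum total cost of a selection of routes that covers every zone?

19

G3, G4, G6 together cover every zone (G3 ∪ G4 ∪ G6 = {1, 2, 3, 4, 5, 6}); total cost 7 + 7 + 5 = 19.
No covering selection has total cost below 19.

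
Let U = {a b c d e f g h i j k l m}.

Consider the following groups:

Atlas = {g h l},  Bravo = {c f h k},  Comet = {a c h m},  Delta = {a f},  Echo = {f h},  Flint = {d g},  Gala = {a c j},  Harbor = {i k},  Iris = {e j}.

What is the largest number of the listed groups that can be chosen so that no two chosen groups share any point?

Comet, Flint, Harbor, Iris are pairwise disjoint (Comet={a,c,h,m}; Flint={d,g}; Harbor={i,k}; Iris={e,j}).
Every remaining group overlaps one of these, and no 5 of the listed groups are pairwise disjoint, so 4 is the maximum.

4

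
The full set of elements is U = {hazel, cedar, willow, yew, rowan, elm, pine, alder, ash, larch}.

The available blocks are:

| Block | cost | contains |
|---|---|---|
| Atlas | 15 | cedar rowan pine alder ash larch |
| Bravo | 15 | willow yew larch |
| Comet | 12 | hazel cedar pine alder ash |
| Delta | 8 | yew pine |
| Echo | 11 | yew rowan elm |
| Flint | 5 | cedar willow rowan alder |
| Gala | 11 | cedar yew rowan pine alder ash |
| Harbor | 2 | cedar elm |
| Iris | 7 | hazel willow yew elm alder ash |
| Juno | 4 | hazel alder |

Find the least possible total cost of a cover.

22

Atlas, Iris together cover every element (Atlas ∪ Iris = {hazel, cedar, willow, yew, rowan, elm, pine, alder, ash, larch}); total cost 15 + 7 = 22.
The greedy pick Harbor, Iris, Atlas costs 24; no covering selection beats 22.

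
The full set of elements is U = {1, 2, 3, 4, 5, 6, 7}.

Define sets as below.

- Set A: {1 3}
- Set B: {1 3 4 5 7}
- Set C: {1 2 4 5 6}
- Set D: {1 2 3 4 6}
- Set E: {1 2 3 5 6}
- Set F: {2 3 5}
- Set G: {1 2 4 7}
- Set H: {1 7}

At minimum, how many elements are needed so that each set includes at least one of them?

2

The 2 elements {1, 3} hit every set.
The sets F, H are pairwise disjoint, so any hitting set needs a separate element for each — at least 2. Hence 2 is optimal.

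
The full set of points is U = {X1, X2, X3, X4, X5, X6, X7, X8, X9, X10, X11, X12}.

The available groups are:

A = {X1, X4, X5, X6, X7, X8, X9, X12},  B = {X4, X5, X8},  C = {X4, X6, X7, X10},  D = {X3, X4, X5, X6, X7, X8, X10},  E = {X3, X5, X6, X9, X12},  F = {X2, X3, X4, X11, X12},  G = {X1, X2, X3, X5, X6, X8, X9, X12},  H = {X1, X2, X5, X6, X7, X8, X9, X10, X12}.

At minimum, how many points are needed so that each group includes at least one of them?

T = {X4, X5} meets every group (each contains at least one member of T), and |T| = 2.
No single point lies in every group, so at least 2 are needed and 2 is optimal.

2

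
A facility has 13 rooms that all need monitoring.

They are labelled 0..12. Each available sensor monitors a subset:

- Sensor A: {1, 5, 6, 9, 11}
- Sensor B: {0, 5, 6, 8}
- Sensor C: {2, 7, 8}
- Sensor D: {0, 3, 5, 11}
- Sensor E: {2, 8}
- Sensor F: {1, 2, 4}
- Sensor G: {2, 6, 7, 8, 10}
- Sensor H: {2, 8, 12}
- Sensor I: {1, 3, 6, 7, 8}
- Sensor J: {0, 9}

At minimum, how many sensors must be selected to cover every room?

D and F and G and H and J together: D ∪ F ∪ G ∪ H ∪ J = {0, 1, 2, 3, 4, 5, 6, 7, 8, 9, 10, 11, 12} — every room is covered.
No 4 of the 10 sensors cover everything (all 210 combinations miss at least one room), so 5 is optimal.

5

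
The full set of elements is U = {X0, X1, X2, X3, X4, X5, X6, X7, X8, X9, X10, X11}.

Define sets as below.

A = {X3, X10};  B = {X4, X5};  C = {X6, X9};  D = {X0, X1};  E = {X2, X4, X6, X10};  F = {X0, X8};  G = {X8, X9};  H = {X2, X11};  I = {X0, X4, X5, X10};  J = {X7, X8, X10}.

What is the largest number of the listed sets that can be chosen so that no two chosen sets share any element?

A, B, C, F, H are pairwise disjoint (A={X3,X10}; B={X4,X5}; C={X6,X9}; F={X0,X8}; H={X2,X11}).
Every remaining set overlaps one of these, and no 6 of the listed sets are pairwise disjoint, so 5 is the maximum.

5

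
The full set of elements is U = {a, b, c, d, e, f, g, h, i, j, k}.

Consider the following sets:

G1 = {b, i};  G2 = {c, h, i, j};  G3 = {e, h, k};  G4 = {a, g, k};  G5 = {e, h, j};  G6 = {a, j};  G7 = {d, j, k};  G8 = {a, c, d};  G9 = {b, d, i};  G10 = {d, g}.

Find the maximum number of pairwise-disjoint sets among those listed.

G1, G3, G6, G10 are pairwise disjoint (G1={b,i}; G3={e,h,k}; G6={a,j}; G10={d,g}).
Every remaining set overlaps one of these, and no 5 of the listed sets are pairwise disjoint, so 4 is the maximum.

4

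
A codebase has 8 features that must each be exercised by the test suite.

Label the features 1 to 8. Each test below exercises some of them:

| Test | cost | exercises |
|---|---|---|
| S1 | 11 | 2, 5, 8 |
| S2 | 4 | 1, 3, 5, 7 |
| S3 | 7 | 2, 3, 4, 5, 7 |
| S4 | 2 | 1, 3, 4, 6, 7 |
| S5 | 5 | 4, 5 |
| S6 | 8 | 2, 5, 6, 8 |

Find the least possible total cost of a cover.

10

S4, S6 together cover every feature (S4 ∪ S6 = {1, 2, 3, 4, 5, 6, 7, 8}); total cost 2 + 8 = 10.
No covering selection has total cost below 10.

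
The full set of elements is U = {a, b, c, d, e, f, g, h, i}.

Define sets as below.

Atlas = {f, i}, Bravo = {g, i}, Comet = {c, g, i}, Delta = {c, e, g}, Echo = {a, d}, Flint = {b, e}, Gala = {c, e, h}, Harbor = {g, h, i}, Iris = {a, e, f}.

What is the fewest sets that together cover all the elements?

Take {Comet, Echo, Flint, Harbor, Iris}. Their union is {a, b, c, d, e, f, g, h, i}, which is all 9 elements.
No 4 of the 9 sets cover everything (all 126 combinations miss at least one element), so 5 is optimal.

5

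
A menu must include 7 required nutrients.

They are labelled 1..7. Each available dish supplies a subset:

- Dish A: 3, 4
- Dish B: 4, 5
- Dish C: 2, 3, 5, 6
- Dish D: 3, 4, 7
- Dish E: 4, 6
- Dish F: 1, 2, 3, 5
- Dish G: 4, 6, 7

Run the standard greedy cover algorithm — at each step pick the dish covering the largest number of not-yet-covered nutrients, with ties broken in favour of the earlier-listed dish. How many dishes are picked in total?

Greedy: pick C (covers 4 new) → pick D (covers 2 new) → pick F (covers 1 new). Total picks: 3.
(The true minimum cover uses only 2 dishes, so greedy is not optimal here.)

3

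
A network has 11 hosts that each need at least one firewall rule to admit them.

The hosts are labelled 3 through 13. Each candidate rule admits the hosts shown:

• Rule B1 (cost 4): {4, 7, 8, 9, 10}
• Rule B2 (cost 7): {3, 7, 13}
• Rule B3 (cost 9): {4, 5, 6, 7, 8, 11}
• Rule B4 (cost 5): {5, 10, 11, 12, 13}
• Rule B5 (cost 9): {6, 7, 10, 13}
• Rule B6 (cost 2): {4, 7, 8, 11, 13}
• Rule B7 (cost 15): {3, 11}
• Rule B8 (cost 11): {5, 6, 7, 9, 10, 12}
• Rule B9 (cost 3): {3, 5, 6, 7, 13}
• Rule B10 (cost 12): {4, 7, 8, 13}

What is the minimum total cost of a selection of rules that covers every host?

B1, B4, B9 together cover every host (B1 ∪ B4 ∪ B9 = {3, 4, 5, 6, 7, 8, 9, 10, 11, 12, 13}); total cost 4 + 5 + 3 = 12.
The greedy pick B6, B9, B1, B4 costs 14; no covering selection beats 12.

12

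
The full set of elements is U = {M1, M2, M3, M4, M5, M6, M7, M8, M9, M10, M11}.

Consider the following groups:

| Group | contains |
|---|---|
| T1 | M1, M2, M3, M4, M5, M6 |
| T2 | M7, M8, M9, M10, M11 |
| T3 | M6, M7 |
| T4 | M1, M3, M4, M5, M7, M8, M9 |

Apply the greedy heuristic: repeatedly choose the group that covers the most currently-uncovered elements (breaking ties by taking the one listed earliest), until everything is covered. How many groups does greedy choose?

3

Greedy: pick T4 (covers 7 new) → pick T1 (covers 2 new) → pick T2 (covers 2 new). Total picks: 3.
(The true minimum cover uses only 2 groups, so greedy is not optimal here.)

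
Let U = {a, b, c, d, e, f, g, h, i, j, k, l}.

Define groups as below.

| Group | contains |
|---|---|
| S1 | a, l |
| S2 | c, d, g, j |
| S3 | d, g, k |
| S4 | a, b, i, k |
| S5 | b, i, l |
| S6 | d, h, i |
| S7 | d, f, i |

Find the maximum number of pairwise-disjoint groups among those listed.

2

S1, S3 are pairwise disjoint (S1={a,l}; S3={d,g,k}).
Every remaining group overlaps one of these, and no 3 of the listed groups are pairwise disjoint, so 2 is the maximum.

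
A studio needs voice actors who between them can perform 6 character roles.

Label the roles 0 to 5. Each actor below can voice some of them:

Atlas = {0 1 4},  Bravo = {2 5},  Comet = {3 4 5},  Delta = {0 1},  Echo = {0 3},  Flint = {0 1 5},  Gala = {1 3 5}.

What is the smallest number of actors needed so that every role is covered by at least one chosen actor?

Take {Atlas, Bravo, Echo}. Their union is {0, 1, 2, 3, 4, 5}, which is all 6 roles.
Only Bravo contains 2, so Bravo is forced; the remaining 4 roles need at least 2 more actors (each remaining actor adds at most 3) — so at least 3 actors are needed, and 3 is optimal.

3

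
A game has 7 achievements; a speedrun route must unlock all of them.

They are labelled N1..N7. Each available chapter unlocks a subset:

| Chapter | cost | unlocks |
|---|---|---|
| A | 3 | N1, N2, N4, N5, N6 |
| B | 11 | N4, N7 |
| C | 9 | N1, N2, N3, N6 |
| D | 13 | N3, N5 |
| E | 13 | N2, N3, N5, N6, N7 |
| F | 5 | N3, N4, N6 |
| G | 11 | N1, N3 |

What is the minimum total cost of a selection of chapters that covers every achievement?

A, E together cover every achievement (A ∪ E = {N1, N2, N3, N4, N5, N6, N7}); total cost 3 + 13 = 16.
The greedy pick A, F, B costs 19; no covering selection beats 16.

16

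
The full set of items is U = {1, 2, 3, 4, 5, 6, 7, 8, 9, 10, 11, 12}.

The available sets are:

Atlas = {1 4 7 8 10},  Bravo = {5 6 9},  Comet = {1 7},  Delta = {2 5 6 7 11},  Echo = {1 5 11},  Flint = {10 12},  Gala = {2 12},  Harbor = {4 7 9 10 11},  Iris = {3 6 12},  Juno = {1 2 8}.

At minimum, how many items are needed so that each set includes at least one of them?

Take H = {1, 2, 9, 12}. Each listed set contains at least one of these, so H is a hitting set of size 4.
No choice of 3 items meets every set, so 4 is the minimum.

4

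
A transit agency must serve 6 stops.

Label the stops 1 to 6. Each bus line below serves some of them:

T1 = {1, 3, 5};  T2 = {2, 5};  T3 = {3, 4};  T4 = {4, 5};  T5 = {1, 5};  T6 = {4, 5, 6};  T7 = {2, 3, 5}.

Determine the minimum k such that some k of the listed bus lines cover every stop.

3

T1 and T6 and T7 together: T1 ∪ T6 ∪ T7 = {1, 2, 3, 4, 5, 6} — every stop is covered.
Only T6 contains 6, so T6 is forced; the remaining 3 stops need at least 2 more bus lines (each remaining bus line adds at most 2) — so at least 3 bus lines are needed, and 3 is optimal.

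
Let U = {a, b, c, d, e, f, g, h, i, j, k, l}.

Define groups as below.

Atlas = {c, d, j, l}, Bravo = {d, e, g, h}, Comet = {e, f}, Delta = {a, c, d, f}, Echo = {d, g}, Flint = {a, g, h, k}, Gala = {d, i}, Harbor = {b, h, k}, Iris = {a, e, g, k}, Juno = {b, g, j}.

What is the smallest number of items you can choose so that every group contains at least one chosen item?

4

Take T = {a, b, d, f}. Each listed group contains at least one of these, so T is a hitting set of size 4.
No choice of 3 items meets every group, so 4 is the minimum.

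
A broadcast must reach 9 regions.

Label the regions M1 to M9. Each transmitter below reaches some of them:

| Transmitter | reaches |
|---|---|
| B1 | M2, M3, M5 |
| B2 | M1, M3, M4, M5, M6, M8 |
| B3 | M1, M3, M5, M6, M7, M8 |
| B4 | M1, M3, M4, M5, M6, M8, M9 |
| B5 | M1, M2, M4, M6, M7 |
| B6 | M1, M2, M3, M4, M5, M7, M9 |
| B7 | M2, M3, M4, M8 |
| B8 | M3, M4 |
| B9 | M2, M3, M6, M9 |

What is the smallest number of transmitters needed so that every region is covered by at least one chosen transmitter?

2

Take {B4, B6}. Their union is {M1, M2, M3, M4, M5, M6, M7, M8, M9}, which is all 9 regions.
No single transmitter has all 9 regions (the largest, B4, has 7), so 2 is optimal.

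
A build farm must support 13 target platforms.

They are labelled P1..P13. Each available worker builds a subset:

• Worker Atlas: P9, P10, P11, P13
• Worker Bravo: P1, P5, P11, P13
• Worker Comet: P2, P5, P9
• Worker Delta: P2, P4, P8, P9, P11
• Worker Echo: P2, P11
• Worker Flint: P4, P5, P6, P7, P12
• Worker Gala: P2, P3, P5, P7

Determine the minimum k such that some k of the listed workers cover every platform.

5

Atlas and Bravo and Delta and Flint and Gala together: Atlas ∪ Bravo ∪ Delta ∪ Flint ∪ Gala = {P1, P2, P3, P4, P5, P6, P7, P8, P9, P10, P11, P12, P13} — every platform is covered.
No 4 of the 7 workers cover everything (all 35 combinations miss at least one platform), so 5 is optimal.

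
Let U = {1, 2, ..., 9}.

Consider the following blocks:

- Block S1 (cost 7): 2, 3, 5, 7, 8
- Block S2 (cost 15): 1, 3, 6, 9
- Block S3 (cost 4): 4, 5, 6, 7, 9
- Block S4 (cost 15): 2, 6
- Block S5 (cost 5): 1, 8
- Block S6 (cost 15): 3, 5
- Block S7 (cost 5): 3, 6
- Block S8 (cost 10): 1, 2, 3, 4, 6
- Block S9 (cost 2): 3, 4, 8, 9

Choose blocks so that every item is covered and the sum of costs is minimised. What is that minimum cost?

S3, S8, S9 together cover every item (S3 ∪ S8 ∪ S9 = {1, 2, 3, 4, 5, 6, 7, 8, 9}); total cost 4 + 10 + 2 = 16.
The greedy pick S9, S3, S5, S1 costs 18; no covering selection beats 16.

16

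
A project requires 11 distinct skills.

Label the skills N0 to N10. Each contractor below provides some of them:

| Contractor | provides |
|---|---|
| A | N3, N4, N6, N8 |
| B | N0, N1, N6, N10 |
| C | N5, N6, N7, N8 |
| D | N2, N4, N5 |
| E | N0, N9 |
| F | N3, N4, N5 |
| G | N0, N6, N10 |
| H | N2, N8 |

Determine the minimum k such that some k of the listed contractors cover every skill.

5

Take {A, B, C, E, H}. Their union is {N0, N1, N2, N3, N4, N5, N6, N7, N8, N9, N10}, which is all 11 skills.
No 4 of the 8 contractors cover everything (all 70 combinations miss at least one skill), so 5 is optimal.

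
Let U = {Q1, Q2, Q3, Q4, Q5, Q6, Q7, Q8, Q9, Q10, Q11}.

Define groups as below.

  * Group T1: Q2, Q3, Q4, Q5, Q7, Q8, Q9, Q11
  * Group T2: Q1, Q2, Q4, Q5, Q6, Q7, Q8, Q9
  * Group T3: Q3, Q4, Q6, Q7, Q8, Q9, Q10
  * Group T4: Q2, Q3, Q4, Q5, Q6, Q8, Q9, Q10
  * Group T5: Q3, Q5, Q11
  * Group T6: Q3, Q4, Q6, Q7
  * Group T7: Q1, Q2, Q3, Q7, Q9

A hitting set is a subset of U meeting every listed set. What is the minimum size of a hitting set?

The 2 elements {Q3, Q9} hit every group.
No single element lies in every group, so at least 2 are needed and 2 is optimal.

2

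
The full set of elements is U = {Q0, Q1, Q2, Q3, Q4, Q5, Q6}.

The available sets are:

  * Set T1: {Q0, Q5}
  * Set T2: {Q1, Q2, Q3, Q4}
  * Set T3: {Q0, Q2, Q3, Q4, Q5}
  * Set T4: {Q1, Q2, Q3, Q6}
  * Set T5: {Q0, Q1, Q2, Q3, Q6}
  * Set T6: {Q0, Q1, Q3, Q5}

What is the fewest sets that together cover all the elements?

2

T3 and T5 cover everything between them: the union {Q0, Q1, Q2, Q3, Q4, Q5, Q6} is all of U.
No single set has all 7 elements (the largest, T3, has 5), so 2 is optimal.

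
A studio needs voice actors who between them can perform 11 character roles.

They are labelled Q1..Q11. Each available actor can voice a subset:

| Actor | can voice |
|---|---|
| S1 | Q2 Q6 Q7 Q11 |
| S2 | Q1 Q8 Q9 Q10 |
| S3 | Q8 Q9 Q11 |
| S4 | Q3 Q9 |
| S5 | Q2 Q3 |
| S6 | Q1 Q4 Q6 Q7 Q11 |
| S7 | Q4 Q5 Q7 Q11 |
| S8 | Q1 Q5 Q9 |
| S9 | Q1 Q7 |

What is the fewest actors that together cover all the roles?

Take {S1, S2, S5, S7}. Their union is {Q1, Q2, Q3, Q4, Q5, Q6, Q7, Q8, Q9, Q10, Q11}, which is all 11 roles.
No 3 of the 9 actors cover everything (all 84 combinations miss at least one role), so 4 is optimal.

4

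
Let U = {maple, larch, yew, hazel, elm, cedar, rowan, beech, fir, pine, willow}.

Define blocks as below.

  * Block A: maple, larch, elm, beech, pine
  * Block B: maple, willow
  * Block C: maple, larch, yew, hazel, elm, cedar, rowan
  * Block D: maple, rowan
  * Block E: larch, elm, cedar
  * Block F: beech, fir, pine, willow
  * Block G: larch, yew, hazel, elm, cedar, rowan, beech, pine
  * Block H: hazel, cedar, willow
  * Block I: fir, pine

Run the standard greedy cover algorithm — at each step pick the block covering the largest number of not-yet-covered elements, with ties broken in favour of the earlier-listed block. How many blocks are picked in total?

Greedy: pick G (covers 8 new) → pick B (covers 2 new) → pick F (covers 1 new). Total picks: 3.
(The true minimum cover uses only 2 blocks, so greedy is not optimal here.)

3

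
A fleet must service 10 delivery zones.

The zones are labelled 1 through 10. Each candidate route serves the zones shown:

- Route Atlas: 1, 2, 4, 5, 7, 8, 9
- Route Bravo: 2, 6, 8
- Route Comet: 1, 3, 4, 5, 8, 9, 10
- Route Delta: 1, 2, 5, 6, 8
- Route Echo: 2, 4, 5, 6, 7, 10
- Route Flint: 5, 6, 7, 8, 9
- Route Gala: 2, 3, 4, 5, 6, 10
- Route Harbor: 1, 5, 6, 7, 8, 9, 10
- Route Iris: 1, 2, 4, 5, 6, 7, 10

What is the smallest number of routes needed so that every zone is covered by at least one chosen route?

Gala and Harbor together: Gala ∪ Harbor = {1, 2, 3, 4, 5, 6, 7, 8, 9, 10} — every zone is covered.
No single route has all 10 zones (the largest, Atlas, has 7), so 2 is optimal.

2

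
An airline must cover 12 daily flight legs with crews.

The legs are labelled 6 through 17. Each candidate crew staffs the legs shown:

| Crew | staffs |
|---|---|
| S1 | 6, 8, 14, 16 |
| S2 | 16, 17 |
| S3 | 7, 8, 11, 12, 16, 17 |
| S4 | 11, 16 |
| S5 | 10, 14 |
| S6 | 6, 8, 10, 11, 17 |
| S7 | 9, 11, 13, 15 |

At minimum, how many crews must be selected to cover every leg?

4

S1 and S3 and S6 and S7 together: S1 ∪ S3 ∪ S6 ∪ S7 = {6, 7, 8, 9, 10, 11, 12, 13, 14, 15, 16, 17} — every leg is covered.
No 3 of the 7 crews cover everything (all 35 combinations miss at least one leg), so 4 is optimal.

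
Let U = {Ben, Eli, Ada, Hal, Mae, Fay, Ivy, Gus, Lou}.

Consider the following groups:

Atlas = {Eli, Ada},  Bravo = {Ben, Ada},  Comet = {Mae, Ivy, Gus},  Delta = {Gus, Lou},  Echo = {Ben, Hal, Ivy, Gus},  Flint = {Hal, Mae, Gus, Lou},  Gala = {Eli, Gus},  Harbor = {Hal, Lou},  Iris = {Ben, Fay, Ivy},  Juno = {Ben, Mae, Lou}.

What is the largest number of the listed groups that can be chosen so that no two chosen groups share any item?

Atlas, Comet, Harbor are pairwise disjoint (Atlas={Eli,Ada}; Comet={Mae,Ivy,Gus}; Harbor={Hal,Lou}).
Every remaining group overlaps one of these, and no 4 of the listed groups are pairwise disjoint, so 3 is the maximum.

3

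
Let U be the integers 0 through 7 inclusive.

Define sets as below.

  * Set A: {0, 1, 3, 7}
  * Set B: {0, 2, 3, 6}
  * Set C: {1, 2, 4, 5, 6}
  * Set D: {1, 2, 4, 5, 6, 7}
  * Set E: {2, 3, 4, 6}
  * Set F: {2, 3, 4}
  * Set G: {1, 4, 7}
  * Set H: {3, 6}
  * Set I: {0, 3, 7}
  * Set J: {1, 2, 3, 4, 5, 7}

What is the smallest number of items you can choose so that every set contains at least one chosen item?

2

Take T = {1, 3}. Each listed set contains at least one of these, so T is a hitting set of size 2.
The sets G, H are pairwise disjoint, so any hitting set needs a separate item for each — at least 2. Hence 2 is optimal.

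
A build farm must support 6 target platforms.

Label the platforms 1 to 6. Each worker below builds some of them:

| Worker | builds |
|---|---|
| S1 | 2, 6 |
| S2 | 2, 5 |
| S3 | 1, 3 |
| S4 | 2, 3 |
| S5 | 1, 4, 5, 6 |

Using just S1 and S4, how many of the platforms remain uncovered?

Union of S1, S4 = {2, 3, 6}.
Not covered: 1, 4, 5 — 3 platforms.

3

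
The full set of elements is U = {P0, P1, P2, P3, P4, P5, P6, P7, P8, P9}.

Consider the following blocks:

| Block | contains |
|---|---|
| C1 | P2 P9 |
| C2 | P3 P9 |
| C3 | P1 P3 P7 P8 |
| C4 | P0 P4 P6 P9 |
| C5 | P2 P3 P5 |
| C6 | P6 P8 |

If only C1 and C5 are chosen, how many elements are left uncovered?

6

Union of C1, C5 = {P2, P3, P5, P9}.
Not covered: P0, P1, P4, P6, P7, P8 — 6 elements.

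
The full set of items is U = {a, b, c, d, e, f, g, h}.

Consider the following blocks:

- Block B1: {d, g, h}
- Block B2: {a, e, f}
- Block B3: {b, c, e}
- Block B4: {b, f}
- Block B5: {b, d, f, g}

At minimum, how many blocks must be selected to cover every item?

Take {B1, B2, B3}. Their union is {a, b, c, d, e, f, g, h}, which is all 8 items.
Only B2 contains a, so B2 is forced; the remaining 5 items need at least 2 more blocks (each remaining block adds at most 3) — so at least 3 blocks are needed, and 3 is optimal.

3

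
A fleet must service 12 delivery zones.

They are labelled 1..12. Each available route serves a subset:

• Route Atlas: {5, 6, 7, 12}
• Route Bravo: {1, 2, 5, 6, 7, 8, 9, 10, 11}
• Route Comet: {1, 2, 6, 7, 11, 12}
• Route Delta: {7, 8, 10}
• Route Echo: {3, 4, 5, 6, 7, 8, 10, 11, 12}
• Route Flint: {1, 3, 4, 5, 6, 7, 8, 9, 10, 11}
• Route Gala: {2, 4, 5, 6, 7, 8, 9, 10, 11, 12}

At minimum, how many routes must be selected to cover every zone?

Bravo and Echo together: Bravo ∪ Echo = {1, 2, 3, 4, 5, 6, 7, 8, 9, 10, 11, 12} — every zone is covered.
No single route has all 12 zones (the largest, Flint, has 10), so 2 is optimal.

2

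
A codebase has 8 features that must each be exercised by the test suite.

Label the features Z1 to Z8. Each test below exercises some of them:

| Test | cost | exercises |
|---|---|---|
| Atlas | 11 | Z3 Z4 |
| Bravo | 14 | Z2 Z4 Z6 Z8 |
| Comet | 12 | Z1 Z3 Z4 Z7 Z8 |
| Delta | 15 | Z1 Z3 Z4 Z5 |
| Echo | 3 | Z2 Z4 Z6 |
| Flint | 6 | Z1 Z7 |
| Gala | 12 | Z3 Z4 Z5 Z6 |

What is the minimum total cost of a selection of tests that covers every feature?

27

Comet, Echo, Gala together cover every feature (Comet ∪ Echo ∪ Gala = {Z1, Z2, Z3, Z4, Z5, Z6, Z7, Z8}); total cost 12 + 3 + 12 = 27.
No covering selection has total cost below 27.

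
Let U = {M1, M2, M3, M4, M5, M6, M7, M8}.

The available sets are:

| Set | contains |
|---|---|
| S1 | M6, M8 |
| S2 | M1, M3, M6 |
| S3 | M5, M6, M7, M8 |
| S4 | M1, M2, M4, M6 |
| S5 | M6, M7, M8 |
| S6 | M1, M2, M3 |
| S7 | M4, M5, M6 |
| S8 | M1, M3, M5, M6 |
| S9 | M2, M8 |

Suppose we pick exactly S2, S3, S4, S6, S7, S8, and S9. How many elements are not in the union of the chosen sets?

0

Union of S2, S3, S4, S6, S7, S8, S9 = {M1, M2, M3, M4, M5, M6, M7, M8} — that's every element, so 0 are uncovered.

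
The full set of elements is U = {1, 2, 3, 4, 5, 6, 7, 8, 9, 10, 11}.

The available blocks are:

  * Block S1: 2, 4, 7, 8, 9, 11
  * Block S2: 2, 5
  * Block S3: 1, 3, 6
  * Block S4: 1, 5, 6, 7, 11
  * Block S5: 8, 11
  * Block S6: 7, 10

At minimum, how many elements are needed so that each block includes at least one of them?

H = {3, 5, 10, 11} meets every block (each contains at least one member of H), and |H| = 4.
The blocks S2, S3, S5, S6 are pairwise disjoint, so any hitting set needs a separate element for each — at least 4. Hence 4 is optimal.

4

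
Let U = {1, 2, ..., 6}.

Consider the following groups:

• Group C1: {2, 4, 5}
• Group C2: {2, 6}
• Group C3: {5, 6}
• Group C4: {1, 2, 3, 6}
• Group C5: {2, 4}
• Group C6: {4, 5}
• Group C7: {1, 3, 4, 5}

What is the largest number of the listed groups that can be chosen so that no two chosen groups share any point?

C2, C6 are pairwise disjoint (C2={2,6}; C6={4,5}).
Every remaining group overlaps one of these, and no 3 of the listed groups are pairwise disjoint, so 2 is the maximum.

2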